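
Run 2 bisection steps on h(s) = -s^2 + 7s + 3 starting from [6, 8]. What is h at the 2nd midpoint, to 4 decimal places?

m = 7, h(m) = 3 (+); new bracket [7, 8]
m = 7.5, h(m) = -0.75 (−); new bracket [7, 7.5]

-0.7500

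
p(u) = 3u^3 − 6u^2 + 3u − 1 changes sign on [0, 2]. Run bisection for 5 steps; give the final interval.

[1.4375, 1.5]

m = 1, p(m) = -1 (−); new bracket [1, 2]
m = 1.5, p(m) = 0.125 (+); new bracket [1, 1.5]
m = 1.25, p(m) = -0.765625 (−); new bracket [1.25, 1.5]
m = 1.375, p(m) = -0.4199 (−); new bracket [1.375, 1.5]
m = 1.4375, p(m) = -0.1746 (−); new bracket [1.4375, 1.5]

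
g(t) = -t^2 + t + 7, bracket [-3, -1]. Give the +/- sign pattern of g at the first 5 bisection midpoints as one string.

+--++

g(-2) = 1 > 0, so the root lies in [-3, -2]
g(-2.5) = -1.75 < 0, so the root lies in [-2.5, -2]
g(-2.25) = -0.3125 < 0, so the root lies in [-2.25, -2]
g(-2.125) = 0.3594 > 0, so the root lies in [-2.25, -2.125]
g(-2.1875) = 0.0273 > 0, so the root lies in [-2.25, -2.1875]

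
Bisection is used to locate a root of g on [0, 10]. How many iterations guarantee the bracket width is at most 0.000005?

Width after n steps is 10/2^n. Need 2^n ≥ 10/0.000005 = 2000000.
2^20 = 1048576 < 2000000 ≤ 2^21 = 2097152, so n = 21.

21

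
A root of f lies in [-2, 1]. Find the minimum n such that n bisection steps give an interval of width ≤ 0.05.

Width after n steps is 3/2^n. Need 2^n ≥ 3/0.05 = 60.
2^5 = 32 < 60 ≤ 2^6 = 64, so n = 6.

6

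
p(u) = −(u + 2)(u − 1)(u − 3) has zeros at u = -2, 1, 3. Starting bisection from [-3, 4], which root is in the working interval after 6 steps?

-2

midpoint 0.5: p = -3.125 < 0 → [-3, 0.5]
midpoint -1.25: p = -7.171875 < 0 → [-3, -1.25]
midpoint -2.125: p = 2.001953 > 0 → [-2.125, -1.25]
midpoint -1.6875: p = -3.9368 < 0 → [-2.125, -1.6875]
midpoint -1.90625: p = -1.3368 < 0 → [-2.125, -1.90625]
midpoint -2.015625: p = 0.2363 > 0 → [-2.015625, -1.90625]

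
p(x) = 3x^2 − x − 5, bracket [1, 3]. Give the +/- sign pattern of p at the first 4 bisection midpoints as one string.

++--

m = 2, p(m) = 5 (+); new bracket [1, 2]
m = 1.5, p(m) = 0.25 (+); new bracket [1, 1.5]
m = 1.25, p(m) = -1.5625 (−); new bracket [1.25, 1.5]
m = 1.375, p(m) = -0.7031 (−); new bracket [1.375, 1.5]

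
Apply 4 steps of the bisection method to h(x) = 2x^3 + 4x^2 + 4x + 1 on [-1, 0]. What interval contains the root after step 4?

[-0.375, -0.3125]

x = -0.5 gives h = -0.25, negative; keep [-0.5, 0]
x = -0.25 gives h = 0.21875, positive; keep [-0.5, -0.25]
x = -0.375 gives h = -0.042969, negative; keep [-0.375, -0.25]
x = -0.3125 gives h = 0.0796, positive; keep [-0.375, -0.3125]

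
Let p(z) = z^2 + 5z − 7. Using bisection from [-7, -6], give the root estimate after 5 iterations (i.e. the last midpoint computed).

midpoint -6.5: p = 2.75 > 0 → [-6.5, -6]
midpoint -6.25: p = 0.8125 > 0 → [-6.25, -6]
midpoint -6.125: p = -0.109375 < 0 → [-6.25, -6.125]
midpoint -6.1875: p = 0.3477 > 0 → [-6.1875, -6.125]
midpoint -6.15625: p = 0.1182 > 0 → [-6.15625, -6.125]

-6.15625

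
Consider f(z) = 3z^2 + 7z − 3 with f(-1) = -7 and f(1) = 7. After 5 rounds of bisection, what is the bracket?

[0.3125, 0.375]

z = 0 gives f = -3, negative; keep [0, 1]
z = 0.5 gives f = 1.25, positive; keep [0, 0.5]
z = 0.25 gives f = -1.0625, negative; keep [0.25, 0.5]
z = 0.375 gives f = 0.0469, positive; keep [0.25, 0.375]
z = 0.3125 gives f = -0.5195, negative; keep [0.3125, 0.375]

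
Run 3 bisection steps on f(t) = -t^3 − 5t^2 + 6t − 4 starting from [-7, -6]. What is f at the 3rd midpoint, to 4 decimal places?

1.4551

midpoint -6.5: f = 20.375 > 0 → [-6.5, -6]
midpoint -6.25: f = 7.328125 > 0 → [-6.25, -6]
midpoint -6.125: f = 1.455078 > 0 → [-6.125, -6]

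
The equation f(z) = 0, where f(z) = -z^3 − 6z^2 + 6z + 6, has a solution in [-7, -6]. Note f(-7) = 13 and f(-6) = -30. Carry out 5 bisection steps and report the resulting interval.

[-6.78125, -6.75]

m = -6.5, f(m) = -11.875 (−); new bracket [-7, -6.5]
m = -6.75, f(m) = -0.328125 (−); new bracket [-7, -6.75]
m = -6.875, f(m) = 6.107422 (+); new bracket [-6.875, -6.75]
m = -6.8125, f(m) = 2.8333 (+); new bracket [-6.8125, -6.75]
m = -6.78125, f(m) = 1.2386 (+); new bracket [-6.78125, -6.75]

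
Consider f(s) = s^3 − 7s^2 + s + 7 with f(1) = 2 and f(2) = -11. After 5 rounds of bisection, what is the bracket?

s = 1.5 gives f = -3.875, negative; keep [1, 1.5]
s = 1.25 gives f = -0.734375, negative; keep [1, 1.25]
s = 1.125 gives f = 0.689453, positive; keep [1.125, 1.25]
s = 1.1875 gives f = -0.009, negative; keep [1.125, 1.1875]
s = 1.15625 gives f = 0.3437, positive; keep [1.15625, 1.1875]

[1.15625, 1.1875]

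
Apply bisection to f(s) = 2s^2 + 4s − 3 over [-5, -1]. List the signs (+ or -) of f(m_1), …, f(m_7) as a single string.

+--++-+

midpoint -3: f = 3 > 0 → [-3, -1]
midpoint -2: f = -3 < 0 → [-3, -2]
midpoint -2.5: f = -0.5 < 0 → [-3, -2.5]
midpoint -2.75: f = 1.125 > 0 → [-2.75, -2.5]
midpoint -2.625: f = 0.2812 > 0 → [-2.625, -2.5]
midpoint -2.5625: f = -0.1172 < 0 → [-2.625, -2.5625]
midpoint -2.59375: f = 0.0801 > 0 → [-2.59375, -2.5625]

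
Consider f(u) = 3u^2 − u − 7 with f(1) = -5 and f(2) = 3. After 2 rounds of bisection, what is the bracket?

u = 1.5 gives f = -1.75, negative; keep [1.5, 2]
u = 1.75 gives f = 0.4375, positive; keep [1.5, 1.75]

[1.5, 1.75]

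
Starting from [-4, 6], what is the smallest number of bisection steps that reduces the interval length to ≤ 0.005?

11

Width after n steps is 10/2^n. Need 2^n ≥ 10/0.005 = 2000.
2^10 = 1024 < 2000 ≤ 2^11 = 2048, so n = 11.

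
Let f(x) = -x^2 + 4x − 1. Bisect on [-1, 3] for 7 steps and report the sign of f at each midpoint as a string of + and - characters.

f(1) = 2 > 0, so the root lies in [-1, 1]
f(0) = -1 < 0, so the root lies in [0, 1]
f(0.5) = 0.75 > 0, so the root lies in [0, 0.5]
f(0.25) = -0.0625 < 0, so the root lies in [0.25, 0.5]
f(0.375) = 0.3594 > 0, so the root lies in [0.25, 0.375]
f(0.3125) = 0.1523 > 0, so the root lies in [0.25, 0.3125]
f(0.28125) = 0.0459 > 0, so the root lies in [0.25, 0.28125]

+-+-+++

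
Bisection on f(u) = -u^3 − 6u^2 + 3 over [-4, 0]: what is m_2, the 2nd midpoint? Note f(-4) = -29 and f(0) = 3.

-1

m = -2, f(m) = -13 (−); new bracket [-2, 0]
m = -1, f(m) = -2 (−); new bracket [-1, 0]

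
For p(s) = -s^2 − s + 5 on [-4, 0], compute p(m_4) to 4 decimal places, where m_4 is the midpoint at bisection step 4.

s = -2 gives p = 3, positive; keep [-4, -2]
s = -3 gives p = -1, negative; keep [-3, -2]
s = -2.5 gives p = 1.25, positive; keep [-3, -2.5]
s = -2.75 gives p = 0.1875, positive; keep [-3, -2.75]

0.1875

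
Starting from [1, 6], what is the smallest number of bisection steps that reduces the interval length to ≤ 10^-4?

16

Width after n steps is 5/2^n. Need 2^n ≥ 5/10^-4 = 50000.
2^15 = 32768 < 50000 ≤ 2^16 = 65536, so n = 16.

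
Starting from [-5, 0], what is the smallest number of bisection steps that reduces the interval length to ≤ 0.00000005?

Width after n steps is 5/2^n. Need 2^n ≥ 5/0.00000005 = 100000000.
2^26 = 67108864 < 100000000 ≤ 2^27 = 134217728, so n = 27.

27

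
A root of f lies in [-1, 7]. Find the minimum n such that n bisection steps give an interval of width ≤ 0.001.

13

Width after n steps is 8/2^n. Need 2^n ≥ 8/0.001 = 8000.
2^12 = 4096 < 8000 ≤ 2^13 = 8192, so n = 13.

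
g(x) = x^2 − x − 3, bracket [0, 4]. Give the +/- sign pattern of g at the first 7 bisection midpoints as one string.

-++-++-

midpoint 2: g = -1 < 0 → [2, 4]
midpoint 3: g = 3 > 0 → [2, 3]
midpoint 2.5: g = 0.75 > 0 → [2, 2.5]
midpoint 2.25: g = -0.1875 < 0 → [2.25, 2.5]
midpoint 2.375: g = 0.2656 > 0 → [2.25, 2.375]
midpoint 2.3125: g = 0.0352 > 0 → [2.25, 2.3125]
midpoint 2.28125: g = -0.0771 < 0 → [2.28125, 2.3125]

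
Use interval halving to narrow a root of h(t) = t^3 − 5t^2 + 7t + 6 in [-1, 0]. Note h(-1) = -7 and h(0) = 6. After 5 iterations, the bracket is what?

h(-0.5) = 1.125 > 0, so the root lies in [-1, -0.5]
h(-0.75) = -2.484375 < 0, so the root lies in [-0.75, -0.5]
h(-0.625) = -0.572266 < 0, so the root lies in [-0.625, -0.5]
h(-0.5625) = 0.3025 > 0, so the root lies in [-0.625, -0.5625]
h(-0.59375) = -0.1283 < 0, so the root lies in [-0.59375, -0.5625]

[-0.59375, -0.5625]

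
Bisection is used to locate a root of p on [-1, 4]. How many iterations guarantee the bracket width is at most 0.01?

9

Width after n steps is 5/2^n. Need 2^n ≥ 5/0.01 = 500.
2^8 = 256 < 500 ≤ 2^9 = 512, so n = 9.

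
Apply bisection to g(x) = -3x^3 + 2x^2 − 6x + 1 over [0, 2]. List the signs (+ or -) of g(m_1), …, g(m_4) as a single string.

---+

m = 1, g(m) = -6 (−); new bracket [0, 1]
m = 0.5, g(m) = -1.875 (−); new bracket [0, 0.5]
m = 0.25, g(m) = -0.421875 (−); new bracket [0, 0.25]
m = 0.125, g(m) = 0.2754 (+); new bracket [0.125, 0.25]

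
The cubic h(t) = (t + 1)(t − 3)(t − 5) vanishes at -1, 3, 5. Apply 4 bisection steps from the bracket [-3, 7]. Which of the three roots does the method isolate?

-1

h(2) = 9 > 0, so the root lies in [-3, 2]
h(-0.5) = 9.625 > 0, so the root lies in [-3, -0.5]
h(-1.75) = -24.046875 < 0, so the root lies in [-1.75, -0.5]
h(-1.125) = -3.1582 < 0, so the root lies in [-1.125, -0.5]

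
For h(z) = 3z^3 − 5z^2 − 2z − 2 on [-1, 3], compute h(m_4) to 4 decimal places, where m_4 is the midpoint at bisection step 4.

2.3594

z = 1 gives h = -6, negative; keep [1, 3]
z = 2 gives h = -2, negative; keep [2, 3]
z = 2.5 gives h = 8.625, positive; keep [2, 2.5]
z = 2.25 gives h = 2.3594, positive; keep [2, 2.25]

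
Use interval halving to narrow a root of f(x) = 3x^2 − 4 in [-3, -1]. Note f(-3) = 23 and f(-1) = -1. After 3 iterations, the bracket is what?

[-1.25, -1]

x = -2 gives f = 8, positive; keep [-2, -1]
x = -1.5 gives f = 2.75, positive; keep [-1.5, -1]
x = -1.25 gives f = 0.6875, positive; keep [-1.25, -1]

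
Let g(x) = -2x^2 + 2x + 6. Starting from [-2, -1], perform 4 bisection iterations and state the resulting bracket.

[-1.3125, -1.25]

x = -1.5 gives g = -1.5, negative; keep [-1.5, -1]
x = -1.25 gives g = 0.375, positive; keep [-1.5, -1.25]
x = -1.375 gives g = -0.53125, negative; keep [-1.375, -1.25]
x = -1.3125 gives g = -0.0703, negative; keep [-1.3125, -1.25]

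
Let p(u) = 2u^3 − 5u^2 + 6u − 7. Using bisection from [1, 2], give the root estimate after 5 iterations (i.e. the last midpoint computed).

p(1.5) = -2.5 < 0, so the root lies in [1.5, 2]
p(1.75) = -1.09375 < 0, so the root lies in [1.75, 2]
p(1.875) = -0.144531 < 0, so the root lies in [1.875, 2]
p(1.9375) = 0.4019 > 0, so the root lies in [1.875, 1.9375]
p(1.90625) = 0.1224 > 0, so the root lies in [1.875, 1.90625]

1.90625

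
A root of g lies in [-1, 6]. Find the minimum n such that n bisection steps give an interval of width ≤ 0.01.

10

Width after n steps is 7/2^n. Need 2^n ≥ 7/0.01 = 700.
2^9 = 512 < 700 ≤ 2^10 = 1024, so n = 10.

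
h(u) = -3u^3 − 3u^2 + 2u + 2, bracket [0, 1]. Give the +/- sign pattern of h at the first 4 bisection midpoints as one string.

++-+

m = 0.5, h(m) = 1.875 (+); new bracket [0.5, 1]
m = 0.75, h(m) = 0.546875 (+); new bracket [0.75, 1]
m = 0.875, h(m) = -0.556641 (−); new bracket [0.75, 0.875]
m = 0.8125, h(m) = 0.0354 (+); new bracket [0.8125, 0.875]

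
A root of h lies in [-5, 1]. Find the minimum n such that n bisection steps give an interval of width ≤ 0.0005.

Width after n steps is 6/2^n. Need 2^n ≥ 6/0.0005 = 12000.
2^13 = 8192 < 12000 ≤ 2^14 = 16384, so n = 14.

14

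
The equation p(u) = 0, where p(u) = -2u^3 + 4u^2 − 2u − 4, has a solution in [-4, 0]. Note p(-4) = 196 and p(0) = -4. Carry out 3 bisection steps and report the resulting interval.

midpoint -2: p = 32 > 0 → [-2, 0]
midpoint -1: p = 4 > 0 → [-1, 0]
midpoint -0.5: p = -1.75 < 0 → [-1, -0.5]

[-1, -0.5]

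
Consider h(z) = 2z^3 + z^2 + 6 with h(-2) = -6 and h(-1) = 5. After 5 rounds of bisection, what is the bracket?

[-1.65625, -1.625]

midpoint -1.5: h = 1.5 > 0 → [-2, -1.5]
midpoint -1.75: h = -1.65625 < 0 → [-1.75, -1.5]
midpoint -1.625: h = 0.058594 > 0 → [-1.75, -1.625]
midpoint -1.6875: h = -0.7632 < 0 → [-1.6875, -1.625]
midpoint -1.65625: h = -0.3436 < 0 → [-1.65625, -1.625]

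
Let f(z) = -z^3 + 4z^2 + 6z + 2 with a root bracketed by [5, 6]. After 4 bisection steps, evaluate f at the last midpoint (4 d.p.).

1.1692

z = 5.5 gives f = -10.375, negative; keep [5, 5.5]
z = 5.25 gives f = -0.953125, negative; keep [5, 5.25]
z = 5.125 gives f = 3.201172, positive; keep [5.125, 5.25]
z = 5.1875 gives f = 1.1692, positive; keep [5.1875, 5.25]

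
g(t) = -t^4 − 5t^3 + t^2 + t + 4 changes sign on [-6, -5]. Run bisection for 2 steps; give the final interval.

midpoint -5.5: g = -54.4375 < 0 → [-5.5, -5]
midpoint -5.25: g = -9.863281 < 0 → [-5.25, -5]

[-5.25, -5]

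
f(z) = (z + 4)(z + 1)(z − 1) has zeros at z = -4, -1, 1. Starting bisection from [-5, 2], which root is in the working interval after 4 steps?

m = -1.5, f(m) = 3.125 (+); new bracket [-5, -1.5]
m = -3.25, f(m) = 7.171875 (+); new bracket [-5, -3.25]
m = -4.125, f(m) = -2.001953 (−); new bracket [-4.125, -3.25]
m = -3.6875, f(m) = 3.9368 (+); new bracket [-4.125, -3.6875]

-4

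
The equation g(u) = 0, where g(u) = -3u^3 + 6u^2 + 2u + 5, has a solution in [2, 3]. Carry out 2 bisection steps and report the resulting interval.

[2.5, 2.75]

midpoint 2.5: g = 0.625 > 0 → [2.5, 3]
midpoint 2.75: g = -6.515625 < 0 → [2.5, 2.75]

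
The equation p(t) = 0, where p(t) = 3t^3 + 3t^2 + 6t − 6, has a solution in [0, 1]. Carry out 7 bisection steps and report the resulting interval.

midpoint 0.5: p = -1.875 < 0 → [0.5, 1]
midpoint 0.75: p = 1.453125 > 0 → [0.5, 0.75]
midpoint 0.625: p = -0.345703 < 0 → [0.625, 0.75]
midpoint 0.6875: p = 0.5178 > 0 → [0.625, 0.6875]
midpoint 0.65625: p = 0.0774 > 0 → [0.625, 0.65625]
midpoint 0.640625: p = -0.1363 < 0 → [0.640625, 0.65625]
midpoint 0.6484375: p = -0.03 < 0 → [0.6484375, 0.65625]

[0.6484375, 0.65625]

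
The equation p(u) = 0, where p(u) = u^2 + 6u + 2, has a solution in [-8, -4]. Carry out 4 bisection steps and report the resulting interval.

p(-6) = 2 > 0, so the root lies in [-6, -4]
p(-5) = -3 < 0, so the root lies in [-6, -5]
p(-5.5) = -0.75 < 0, so the root lies in [-6, -5.5]
p(-5.75) = 0.5625 > 0, so the root lies in [-5.75, -5.5]

[-5.75, -5.5]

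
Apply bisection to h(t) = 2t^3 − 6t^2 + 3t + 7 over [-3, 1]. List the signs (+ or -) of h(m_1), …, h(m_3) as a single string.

-++

t = -1 gives h = -4, negative; keep [-1, 1]
t = 0 gives h = 7, positive; keep [-1, 0]
t = -0.5 gives h = 3.75, positive; keep [-1, -0.5]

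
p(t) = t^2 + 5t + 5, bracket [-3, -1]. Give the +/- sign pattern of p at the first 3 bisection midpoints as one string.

--+

midpoint -2: p = -1 < 0 → [-2, -1]
midpoint -1.5: p = -0.25 < 0 → [-1.5, -1]
midpoint -1.25: p = 0.3125 > 0 → [-1.5, -1.25]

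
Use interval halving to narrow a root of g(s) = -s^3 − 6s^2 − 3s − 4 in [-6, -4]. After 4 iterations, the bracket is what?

[-5.625, -5.5]

g(-5) = -14 < 0, so the root lies in [-6, -5]
g(-5.5) = -2.625 < 0, so the root lies in [-6, -5.5]
g(-5.75) = 4.984375 > 0, so the root lies in [-5.75, -5.5]
g(-5.625) = 1.0098 > 0, so the root lies in [-5.625, -5.5]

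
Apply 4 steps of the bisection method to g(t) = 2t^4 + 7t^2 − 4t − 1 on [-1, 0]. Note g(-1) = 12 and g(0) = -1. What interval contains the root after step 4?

[-0.25, -0.1875]

midpoint -0.5: g = 2.875 > 0 → [-0.5, 0]
midpoint -0.25: g = 0.445312 > 0 → [-0.25, 0]
midpoint -0.125: g = -0.390137 < 0 → [-0.25, -0.125]
midpoint -0.1875: g = -0.0014 < 0 → [-0.25, -0.1875]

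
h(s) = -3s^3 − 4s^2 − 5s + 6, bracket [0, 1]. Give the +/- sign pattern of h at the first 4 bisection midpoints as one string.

+-+-

h(0.5) = 2.125 > 0, so the root lies in [0.5, 1]
h(0.75) = -1.265625 < 0, so the root lies in [0.5, 0.75]
h(0.625) = 0.580078 > 0, so the root lies in [0.625, 0.75]
h(0.6875) = -0.303 < 0, so the root lies in [0.625, 0.6875]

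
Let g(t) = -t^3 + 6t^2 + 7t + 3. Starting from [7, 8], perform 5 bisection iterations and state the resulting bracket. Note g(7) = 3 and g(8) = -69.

[7.03125, 7.0625]

g(7.5) = -28.875 < 0, so the root lies in [7, 7.5]
g(7.25) = -11.953125 < 0, so the root lies in [7, 7.25]
g(7.125) = -4.236328 < 0, so the root lies in [7, 7.125]
g(7.0625) = -0.5588 < 0, so the root lies in [7, 7.0625]
g(7.03125) = 1.2353 > 0, so the root lies in [7.03125, 7.0625]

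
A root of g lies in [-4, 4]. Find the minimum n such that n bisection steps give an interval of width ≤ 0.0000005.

24

Width after n steps is 8/2^n. Need 2^n ≥ 8/0.0000005 = 16000000.
2^23 = 8388608 < 16000000 ≤ 2^24 = 16777216, so n = 24.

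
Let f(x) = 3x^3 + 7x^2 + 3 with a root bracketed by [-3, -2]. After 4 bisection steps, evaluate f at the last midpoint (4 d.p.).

f(-2.5) = -0.125 < 0, so the root lies in [-2.5, -2]
f(-2.25) = 4.265625 > 0, so the root lies in [-2.5, -2.25]
f(-2.375) = 2.294922 > 0, so the root lies in [-2.5, -2.375]
f(-2.4375) = 1.1433 > 0, so the root lies in [-2.5, -2.4375]

1.1433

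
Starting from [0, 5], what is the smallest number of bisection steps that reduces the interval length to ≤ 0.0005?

14

Width after n steps is 5/2^n. Need 2^n ≥ 5/0.0005 = 10000.
2^13 = 8192 < 10000 ≤ 2^14 = 16384, so n = 14.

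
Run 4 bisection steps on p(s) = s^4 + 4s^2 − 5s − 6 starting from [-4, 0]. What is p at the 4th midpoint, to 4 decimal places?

0.3164

p(-2) = 36 > 0, so the root lies in [-2, 0]
p(-1) = 4 > 0, so the root lies in [-1, 0]
p(-0.5) = -2.4375 < 0, so the root lies in [-1, -0.5]
p(-0.75) = 0.3164 > 0, so the root lies in [-0.75, -0.5]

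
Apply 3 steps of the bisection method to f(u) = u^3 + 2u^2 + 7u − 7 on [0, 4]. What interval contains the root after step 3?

[0.5, 1]

midpoint 2: f = 23 > 0 → [0, 2]
midpoint 1: f = 3 > 0 → [0, 1]
midpoint 0.5: f = -2.875 < 0 → [0.5, 1]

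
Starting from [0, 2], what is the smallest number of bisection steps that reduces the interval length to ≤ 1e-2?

8

Width after n steps is 2/2^n. Need 2^n ≥ 2/1e-2 = 200.
2^7 = 128 < 200 ≤ 2^8 = 256, so n = 8.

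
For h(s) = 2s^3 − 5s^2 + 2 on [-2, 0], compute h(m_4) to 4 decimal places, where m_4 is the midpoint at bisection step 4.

-0.4414

m = -1, h(m) = -5 (−); new bracket [-1, 0]
m = -0.5, h(m) = 0.5 (+); new bracket [-1, -0.5]
m = -0.75, h(m) = -1.65625 (−); new bracket [-0.75, -0.5]
m = -0.625, h(m) = -0.4414 (−); new bracket [-0.625, -0.5]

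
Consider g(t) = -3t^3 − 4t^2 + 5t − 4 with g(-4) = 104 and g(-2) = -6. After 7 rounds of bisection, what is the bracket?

[-2.3125, -2.296875]

midpoint -3: g = 26 > 0 → [-3, -2]
midpoint -2.5: g = 5.375 > 0 → [-2.5, -2]
midpoint -2.25: g = -1.328125 < 0 → [-2.5, -2.25]
midpoint -2.375: g = 1.752 > 0 → [-2.375, -2.25]
midpoint -2.3125: g = 0.1462 > 0 → [-2.3125, -2.25]
midpoint -2.28125: g = -0.6071 < 0 → [-2.3125, -2.28125]
midpoint -2.296875: g = -0.2345 < 0 → [-2.3125, -2.296875]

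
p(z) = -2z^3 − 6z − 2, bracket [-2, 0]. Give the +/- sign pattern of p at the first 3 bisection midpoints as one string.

midpoint -1: p = 6 > 0 → [-1, 0]
midpoint -0.5: p = 1.25 > 0 → [-0.5, 0]
midpoint -0.25: p = -0.46875 < 0 → [-0.5, -0.25]

++-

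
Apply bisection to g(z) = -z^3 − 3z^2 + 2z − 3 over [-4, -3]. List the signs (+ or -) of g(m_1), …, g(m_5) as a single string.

-+---

m = -3.5, g(m) = -3.875 (−); new bracket [-4, -3.5]
m = -3.75, g(m) = 0.046875 (+); new bracket [-3.75, -3.5]
m = -3.625, g(m) = -2.037109 (−); new bracket [-3.75, -3.625]
m = -3.6875, g(m) = -1.0266 (−); new bracket [-3.75, -3.6875]
m = -3.71875, g(m) = -0.4978 (−); new bracket [-3.75, -3.71875]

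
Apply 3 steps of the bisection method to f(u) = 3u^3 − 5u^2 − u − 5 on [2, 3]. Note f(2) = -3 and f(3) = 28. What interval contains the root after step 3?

[2.125, 2.25]

f(2.5) = 8.125 > 0, so the root lies in [2, 2.5]
f(2.25) = 1.609375 > 0, so the root lies in [2, 2.25]
f(2.125) = -0.916016 < 0, so the root lies in [2.125, 2.25]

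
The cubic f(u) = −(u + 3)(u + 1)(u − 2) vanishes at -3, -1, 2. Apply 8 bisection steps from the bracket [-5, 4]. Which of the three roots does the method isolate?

2

u = -0.5 gives f = 3.125, positive; keep [-0.5, 4]
u = 1.75 gives f = 3.265625, positive; keep [1.75, 4]
u = 2.875 gives f = -19.919922, negative; keep [1.75, 2.875]
u = 2.3125 gives f = -5.4993, negative; keep [1.75, 2.3125]
u = 2.03125 gives f = -0.4766, negative; keep [1.75, 2.03125]
u = 1.890625 gives f = 1.5462, positive; keep [1.890625, 2.03125]
u = 1.9609375 gives f = 0.5738, positive; keep [1.9609375, 2.03125]
u = 1.99609375 gives f = 0.0585, positive; keep [1.99609375, 2.03125]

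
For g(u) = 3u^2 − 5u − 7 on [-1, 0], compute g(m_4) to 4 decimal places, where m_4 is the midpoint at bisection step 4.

u = -0.5 gives g = -3.75, negative; keep [-1, -0.5]
u = -0.75 gives g = -1.5625, negative; keep [-1, -0.75]
u = -0.875 gives g = -0.328125, negative; keep [-1, -0.875]
u = -0.9375 gives g = 0.3242, positive; keep [-0.9375, -0.875]

0.3242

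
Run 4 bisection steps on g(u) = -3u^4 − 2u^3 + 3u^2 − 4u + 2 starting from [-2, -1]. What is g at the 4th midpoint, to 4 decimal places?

-1.3626

g(-1.5) = 6.3125 > 0, so the root lies in [-2, -1.5]
g(-1.75) = 0.769531 > 0, so the root lies in [-2, -1.75]
g(-1.875) = -3.848389 < 0, so the root lies in [-1.875, -1.75]
g(-1.8125) = -1.3626 < 0, so the root lies in [-1.8125, -1.75]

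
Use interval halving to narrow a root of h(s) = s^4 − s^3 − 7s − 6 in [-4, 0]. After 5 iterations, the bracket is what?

[-0.875, -0.75]

s = -2 gives h = 32, positive; keep [-2, 0]
s = -1 gives h = 3, positive; keep [-1, 0]
s = -0.5 gives h = -2.3125, negative; keep [-1, -0.5]
s = -0.75 gives h = -0.0117, negative; keep [-1, -0.75]
s = -0.875 gives h = 1.3811, positive; keep [-0.875, -0.75]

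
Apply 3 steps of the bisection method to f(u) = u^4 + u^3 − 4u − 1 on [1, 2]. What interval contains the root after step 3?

[1.375, 1.5]

m = 1.5, f(m) = 1.4375 (+); new bracket [1, 1.5]
m = 1.25, f(m) = -1.605469 (−); new bracket [1.25, 1.5]
m = 1.375, f(m) = -0.325928 (−); new bracket [1.375, 1.5]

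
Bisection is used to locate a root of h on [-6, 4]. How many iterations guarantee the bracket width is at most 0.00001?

Width after n steps is 10/2^n. Need 2^n ≥ 10/0.00001 = 1000000.
2^19 = 524288 < 1000000 ≤ 2^20 = 1048576, so n = 20.

20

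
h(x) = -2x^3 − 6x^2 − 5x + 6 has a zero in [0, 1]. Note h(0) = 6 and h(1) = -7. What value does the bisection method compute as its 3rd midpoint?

h(0.5) = 1.75 > 0, so the root lies in [0.5, 1]
h(0.75) = -1.96875 < 0, so the root lies in [0.5, 0.75]
h(0.625) = 0.042969 > 0, so the root lies in [0.625, 0.75]

0.625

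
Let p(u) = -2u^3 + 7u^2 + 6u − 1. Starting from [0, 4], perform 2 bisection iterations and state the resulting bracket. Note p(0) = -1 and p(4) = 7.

[0, 1]

p(2) = 23 > 0, so the root lies in [0, 2]
p(1) = 10 > 0, so the root lies in [0, 1]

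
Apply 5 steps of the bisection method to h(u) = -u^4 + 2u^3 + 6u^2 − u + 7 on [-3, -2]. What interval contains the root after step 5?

[-2.0625, -2.03125]

h(-2.5) = -23.3125 < 0, so the root lies in [-2.5, -2]
h(-2.25) = -8.785156 < 0, so the root lies in [-2.25, -2]
h(-2.125) = -3.363525 < 0, so the root lies in [-2.125, -2]
h(-2.0625) = -1.0571 < 0, so the root lies in [-2.0625, -2]
h(-2.03125) = 0.0016 > 0, so the root lies in [-2.0625, -2.03125]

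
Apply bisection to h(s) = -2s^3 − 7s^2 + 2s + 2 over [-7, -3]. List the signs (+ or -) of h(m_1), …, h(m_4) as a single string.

m = -5, h(m) = 67 (+); new bracket [-5, -3]
m = -4, h(m) = 10 (+); new bracket [-4, -3]
m = -3.5, h(m) = -5 (−); new bracket [-4, -3.5]
m = -3.75, h(m) = 1.5312 (+); new bracket [-3.75, -3.5]

++-+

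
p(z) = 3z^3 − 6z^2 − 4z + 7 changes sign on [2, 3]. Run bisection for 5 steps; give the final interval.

midpoint 2.5: p = 6.375 > 0 → [2, 2.5]
midpoint 2.25: p = 1.796875 > 0 → [2, 2.25]
midpoint 2.125: p = 0.193359 > 0 → [2, 2.125]
midpoint 2.0625: p = -0.4524 < 0 → [2.0625, 2.125]
midpoint 2.09375: p = -0.1421 < 0 → [2.09375, 2.125]

[2.09375, 2.125]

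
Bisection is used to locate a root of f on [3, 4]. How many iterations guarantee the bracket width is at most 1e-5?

17

Width after n steps is 1/2^n. Need 2^n ≥ 1/1e-5 = 100000.
2^16 = 65536 < 100000 ≤ 2^17 = 131072, so n = 17.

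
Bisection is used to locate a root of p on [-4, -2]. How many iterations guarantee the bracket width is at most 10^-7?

25

Width after n steps is 2/2^n. Need 2^n ≥ 2/10^-7 = 20000000.
2^24 = 16777216 < 20000000 ≤ 2^25 = 33554432, so n = 25.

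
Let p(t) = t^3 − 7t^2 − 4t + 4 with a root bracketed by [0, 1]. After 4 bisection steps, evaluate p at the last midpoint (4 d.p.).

-0.2869

p(0.5) = 0.375 > 0, so the root lies in [0.5, 1]
p(0.75) = -2.515625 < 0, so the root lies in [0.5, 0.75]
p(0.625) = -0.990234 < 0, so the root lies in [0.5, 0.625]
p(0.5625) = -0.2869 < 0, so the root lies in [0.5, 0.5625]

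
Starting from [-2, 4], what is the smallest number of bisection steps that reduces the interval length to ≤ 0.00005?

Width after n steps is 6/2^n. Need 2^n ≥ 6/0.00005 = 120000.
2^16 = 65536 < 120000 ≤ 2^17 = 131072, so n = 17.

17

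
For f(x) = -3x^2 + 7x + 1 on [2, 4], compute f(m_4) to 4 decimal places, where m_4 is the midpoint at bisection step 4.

m = 3, f(m) = -5 (−); new bracket [2, 3]
m = 2.5, f(m) = -0.25 (−); new bracket [2, 2.5]
m = 2.25, f(m) = 1.5625 (+); new bracket [2.25, 2.5]
m = 2.375, f(m) = 0.7031 (+); new bracket [2.375, 2.5]

0.7031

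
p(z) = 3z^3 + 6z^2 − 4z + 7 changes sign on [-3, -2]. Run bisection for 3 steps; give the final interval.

[-2.875, -2.75]

z = -2.5 gives p = 7.625, positive; keep [-3, -2.5]
z = -2.75 gives p = 0.984375, positive; keep [-3, -2.75]
z = -2.875 gives p = -3.197266, negative; keep [-2.875, -2.75]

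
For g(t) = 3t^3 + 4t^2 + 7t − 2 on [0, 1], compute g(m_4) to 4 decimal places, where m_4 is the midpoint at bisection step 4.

midpoint 0.5: g = 2.875 > 0 → [0, 0.5]
midpoint 0.25: g = 0.046875 > 0 → [0, 0.25]
midpoint 0.125: g = -1.056641 < 0 → [0.125, 0.25]
midpoint 0.1875: g = -0.5271 < 0 → [0.1875, 0.25]

-0.5271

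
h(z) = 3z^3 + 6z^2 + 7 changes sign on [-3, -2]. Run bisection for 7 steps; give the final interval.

[-2.40625, -2.3984375]

midpoint -2.5: h = -2.375 < 0 → [-2.5, -2]
midpoint -2.25: h = 3.203125 > 0 → [-2.5, -2.25]
midpoint -2.375: h = 0.654297 > 0 → [-2.5, -2.375]
midpoint -2.4375: h = -0.7981 < 0 → [-2.4375, -2.375]
midpoint -2.40625: h = -0.0566 < 0 → [-2.40625, -2.375]
midpoint -2.390625: h = 0.3026 > 0 → [-2.40625, -2.390625]
midpoint -2.3984375: h = 0.124 > 0 → [-2.40625, -2.3984375]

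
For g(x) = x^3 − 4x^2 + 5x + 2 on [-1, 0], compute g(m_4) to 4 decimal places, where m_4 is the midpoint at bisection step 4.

0.0164

x = -0.5 gives g = -1.625, negative; keep [-0.5, 0]
x = -0.25 gives g = 0.484375, positive; keep [-0.5, -0.25]
x = -0.375 gives g = -0.490234, negative; keep [-0.375, -0.25]
x = -0.3125 gives g = 0.0164, positive; keep [-0.375, -0.3125]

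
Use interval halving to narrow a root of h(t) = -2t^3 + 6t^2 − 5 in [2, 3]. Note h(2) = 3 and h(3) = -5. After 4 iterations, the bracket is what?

m = 2.5, h(m) = 1.25 (+); new bracket [2.5, 3]
m = 2.75, h(m) = -1.21875 (−); new bracket [2.5, 2.75]
m = 2.625, h(m) = 0.167969 (+); new bracket [2.625, 2.75]
m = 2.6875, h(m) = -0.4858 (−); new bracket [2.625, 2.6875]

[2.625, 2.6875]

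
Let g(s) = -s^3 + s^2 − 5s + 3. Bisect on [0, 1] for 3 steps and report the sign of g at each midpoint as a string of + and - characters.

+-+

m = 0.5, g(m) = 0.625 (+); new bracket [0.5, 1]
m = 0.75, g(m) = -0.609375 (−); new bracket [0.5, 0.75]
m = 0.625, g(m) = 0.021484 (+); new bracket [0.625, 0.75]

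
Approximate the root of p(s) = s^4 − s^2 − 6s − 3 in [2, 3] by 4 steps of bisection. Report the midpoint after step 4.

s = 2.5 gives p = 14.8125, positive; keep [2, 2.5]
s = 2.25 gives p = 4.066406, positive; keep [2, 2.25]
s = 2.125 gives p = 0.125244, positive; keep [2, 2.125]
s = 2.0625 gives p = -1.5332, negative; keep [2.0625, 2.125]

2.0625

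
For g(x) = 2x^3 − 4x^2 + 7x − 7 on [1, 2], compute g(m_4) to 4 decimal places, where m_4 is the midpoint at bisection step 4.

-0.1812

m = 1.5, g(m) = 1.25 (+); new bracket [1, 1.5]
m = 1.25, g(m) = -0.59375 (−); new bracket [1.25, 1.5]
m = 1.375, g(m) = 0.261719 (+); new bracket [1.25, 1.375]
m = 1.3125, g(m) = -0.1812 (−); new bracket [1.3125, 1.375]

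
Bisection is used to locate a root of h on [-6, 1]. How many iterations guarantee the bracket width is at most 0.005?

Width after n steps is 7/2^n. Need 2^n ≥ 7/0.005 = 1400.
2^10 = 1024 < 1400 ≤ 2^11 = 2048, so n = 11.

11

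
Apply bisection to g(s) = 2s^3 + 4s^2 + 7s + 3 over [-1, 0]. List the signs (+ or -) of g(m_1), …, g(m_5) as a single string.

m = -0.5, g(m) = 0.25 (+); new bracket [-1, -0.5]
m = -0.75, g(m) = -0.84375 (−); new bracket [-0.75, -0.5]
m = -0.625, g(m) = -0.300781 (−); new bracket [-0.625, -0.5]
m = -0.5625, g(m) = -0.0278 (−); new bracket [-0.5625, -0.5]
m = -0.53125, g(m) = 0.1103 (+); new bracket [-0.5625, -0.53125]

+---+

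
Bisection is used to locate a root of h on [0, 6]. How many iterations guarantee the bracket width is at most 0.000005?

Width after n steps is 6/2^n. Need 2^n ≥ 6/0.000005 = 1200000.
2^20 = 1048576 < 1200000 ≤ 2^21 = 2097152, so n = 21.

21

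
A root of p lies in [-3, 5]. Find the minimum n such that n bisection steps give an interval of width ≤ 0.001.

13

Width after n steps is 8/2^n. Need 2^n ≥ 8/0.001 = 8000.
2^12 = 4096 < 8000 ≤ 2^13 = 8192, so n = 13.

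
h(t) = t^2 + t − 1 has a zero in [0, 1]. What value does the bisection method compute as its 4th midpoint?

0.5625

h(0.5) = -0.25 < 0, so the root lies in [0.5, 1]
h(0.75) = 0.3125 > 0, so the root lies in [0.5, 0.75]
h(0.625) = 0.015625 > 0, so the root lies in [0.5, 0.625]
h(0.5625) = -0.1211 < 0, so the root lies in [0.5625, 0.625]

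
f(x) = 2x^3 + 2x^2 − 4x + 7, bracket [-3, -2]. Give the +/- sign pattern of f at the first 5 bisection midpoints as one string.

-++-+

f(-2.5) = -1.75 < 0, so the root lies in [-2.5, -2]
f(-2.25) = 3.34375 > 0, so the root lies in [-2.5, -2.25]
f(-2.375) = 0.988281 > 0, so the root lies in [-2.5, -2.375]
f(-2.4375) = -0.3315 < 0, so the root lies in [-2.4375, -2.375]
f(-2.40625) = 0.3405 > 0, so the root lies in [-2.4375, -2.40625]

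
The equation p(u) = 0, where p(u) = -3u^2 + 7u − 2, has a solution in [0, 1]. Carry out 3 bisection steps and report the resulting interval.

m = 0.5, p(m) = 0.75 (+); new bracket [0, 0.5]
m = 0.25, p(m) = -0.4375 (−); new bracket [0.25, 0.5]
m = 0.375, p(m) = 0.203125 (+); new bracket [0.25, 0.375]

[0.25, 0.375]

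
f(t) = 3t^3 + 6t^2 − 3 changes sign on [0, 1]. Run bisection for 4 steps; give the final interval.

f(0.5) = -1.125 < 0, so the root lies in [0.5, 1]
f(0.75) = 1.640625 > 0, so the root lies in [0.5, 0.75]
f(0.625) = 0.076172 > 0, so the root lies in [0.5, 0.625]
f(0.5625) = -0.5676 < 0, so the root lies in [0.5625, 0.625]

[0.5625, 0.625]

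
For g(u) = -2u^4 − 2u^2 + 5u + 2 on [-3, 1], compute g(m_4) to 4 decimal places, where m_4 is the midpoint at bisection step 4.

0.6172

midpoint -1: g = -7 < 0 → [-1, 1]
midpoint 0: g = 2 > 0 → [-1, 0]
midpoint -0.5: g = -1.125 < 0 → [-0.5, 0]
midpoint -0.25: g = 0.6172 > 0 → [-0.5, -0.25]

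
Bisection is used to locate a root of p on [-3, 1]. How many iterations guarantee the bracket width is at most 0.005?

Width after n steps is 4/2^n. Need 2^n ≥ 4/0.005 = 800.
2^9 = 512 < 800 ≤ 2^10 = 1024, so n = 10.

10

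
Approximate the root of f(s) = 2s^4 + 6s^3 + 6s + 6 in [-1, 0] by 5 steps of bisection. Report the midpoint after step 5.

midpoint -0.5: f = 2.375 > 0 → [-1, -0.5]
midpoint -0.75: f = -0.398438 < 0 → [-0.75, -0.5]
midpoint -0.625: f = 1.090332 > 0 → [-0.75, -0.625]
midpoint -0.6875: f = 0.3721 > 0 → [-0.75, -0.6875]
midpoint -0.71875: f = -0.0066 < 0 → [-0.71875, -0.6875]

-0.71875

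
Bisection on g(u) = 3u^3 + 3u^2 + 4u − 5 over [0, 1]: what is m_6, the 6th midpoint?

0.671875

u = 0.5 gives g = -1.875, negative; keep [0.5, 1]
u = 0.75 gives g = 0.953125, positive; keep [0.5, 0.75]
u = 0.625 gives g = -0.595703, negative; keep [0.625, 0.75]
u = 0.6875 gives g = 0.1428, positive; keep [0.625, 0.6875]
u = 0.65625 gives g = -0.2351, negative; keep [0.65625, 0.6875]
u = 0.671875 gives g = -0.0484, negative; keep [0.671875, 0.6875]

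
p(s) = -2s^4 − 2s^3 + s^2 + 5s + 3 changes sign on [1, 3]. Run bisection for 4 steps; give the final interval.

m = 2, p(m) = -31 (−); new bracket [1, 2]
m = 1.5, p(m) = -4.125 (−); new bracket [1, 1.5]
m = 1.25, p(m) = 2.023438 (+); new bracket [1.25, 1.5]
m = 1.375, p(m) = -0.5825 (−); new bracket [1.25, 1.375]

[1.25, 1.375]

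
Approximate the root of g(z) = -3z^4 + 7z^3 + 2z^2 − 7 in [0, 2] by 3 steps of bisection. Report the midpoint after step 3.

z = 1 gives g = -1, negative; keep [1, 2]
z = 1.5 gives g = 5.9375, positive; keep [1, 1.5]
z = 1.25 gives g = 2.472656, positive; keep [1, 1.25]

1.25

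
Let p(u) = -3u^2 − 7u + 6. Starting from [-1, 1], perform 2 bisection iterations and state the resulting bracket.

[0.5, 1]

midpoint 0: p = 6 > 0 → [0, 1]
midpoint 0.5: p = 1.75 > 0 → [0.5, 1]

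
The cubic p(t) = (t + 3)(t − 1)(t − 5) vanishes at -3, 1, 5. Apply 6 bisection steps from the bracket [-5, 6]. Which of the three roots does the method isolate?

m = 0.5, p(m) = 7.875 (+); new bracket [-5, 0.5]
m = -2.25, p(m) = 17.671875 (+); new bracket [-5, -2.25]
m = -3.625, p(m) = -24.931641 (−); new bracket [-3.625, -2.25]
m = -2.9375, p(m) = 1.9534 (+); new bracket [-3.625, -2.9375]
m = -3.28125, p(m) = -9.9715 (−); new bracket [-3.28125, -2.9375]
m = -3.109375, p(m) = -3.6449 (−); new bracket [-3.109375, -2.9375]

-3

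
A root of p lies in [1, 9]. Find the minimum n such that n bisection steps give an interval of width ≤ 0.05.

Width after n steps is 8/2^n. Need 2^n ≥ 8/0.05 = 160.
2^7 = 128 < 160 ≤ 2^8 = 256, so n = 8.

8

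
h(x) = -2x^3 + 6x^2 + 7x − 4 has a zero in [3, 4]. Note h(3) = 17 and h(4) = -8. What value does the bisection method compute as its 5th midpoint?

h(3.5) = 8.25 > 0, so the root lies in [3.5, 4]
h(3.75) = 1.15625 > 0, so the root lies in [3.75, 4]
h(3.875) = -3.152344 < 0, so the root lies in [3.75, 3.875]
h(3.8125) = -0.9321 < 0, so the root lies in [3.75, 3.8125]
h(3.78125) = 0.1284 > 0, so the root lies in [3.78125, 3.8125]

3.78125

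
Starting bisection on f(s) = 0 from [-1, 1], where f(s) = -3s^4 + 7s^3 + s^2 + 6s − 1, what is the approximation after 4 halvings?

0.125

f(0) = -1 < 0, so the root lies in [0, 1]
f(0.5) = 2.9375 > 0, so the root lies in [0, 0.5]
f(0.25) = 0.660156 > 0, so the root lies in [0, 0.25]
f(0.125) = -0.2214 < 0, so the root lies in [0.125, 0.25]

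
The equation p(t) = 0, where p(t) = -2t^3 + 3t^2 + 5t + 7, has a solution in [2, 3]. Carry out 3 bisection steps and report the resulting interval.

p(2.5) = 7 > 0, so the root lies in [2.5, 3]
p(2.75) = 1.84375 > 0, so the root lies in [2.75, 3]
p(2.875) = -1.355469 < 0, so the root lies in [2.75, 2.875]

[2.75, 2.875]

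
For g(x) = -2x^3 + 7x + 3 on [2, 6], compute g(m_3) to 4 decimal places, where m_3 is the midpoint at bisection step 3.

-10.7500

x = 4 gives g = -97, negative; keep [2, 4]
x = 3 gives g = -30, negative; keep [2, 3]
x = 2.5 gives g = -10.75, negative; keep [2, 2.5]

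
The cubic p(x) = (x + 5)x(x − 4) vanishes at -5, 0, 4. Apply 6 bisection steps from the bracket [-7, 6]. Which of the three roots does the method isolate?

-5

p(-0.5) = 10.125 > 0, so the root lies in [-7, -0.5]
p(-3.75) = 36.328125 > 0, so the root lies in [-7, -3.75]
p(-5.375) = -18.896484 < 0, so the root lies in [-5.375, -3.75]
p(-4.5625) = 17.0916 > 0, so the root lies in [-5.375, -4.5625]
p(-4.96875) = 1.3926 > 0, so the root lies in [-5.375, -4.96875]
p(-5.171875) = -8.153 < 0, so the root lies in [-5.171875, -4.96875]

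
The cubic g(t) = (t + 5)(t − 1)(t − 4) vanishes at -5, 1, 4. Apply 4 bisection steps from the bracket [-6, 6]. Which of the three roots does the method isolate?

-5

midpoint 0: g = 20 > 0 → [-6, 0]
midpoint -3: g = 56 > 0 → [-6, -3]
midpoint -4.5: g = 23.375 > 0 → [-6, -4.5]
midpoint -5.25: g = -14.4531 < 0 → [-5.25, -4.5]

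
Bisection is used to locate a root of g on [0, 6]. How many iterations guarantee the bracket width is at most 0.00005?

17

Width after n steps is 6/2^n. Need 2^n ≥ 6/0.00005 = 120000.
2^16 = 65536 < 120000 ≤ 2^17 = 131072, so n = 17.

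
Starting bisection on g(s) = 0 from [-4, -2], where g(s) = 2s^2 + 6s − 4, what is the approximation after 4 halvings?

-3.625

g(-3) = -4 < 0, so the root lies in [-4, -3]
g(-3.5) = -0.5 < 0, so the root lies in [-4, -3.5]
g(-3.75) = 1.625 > 0, so the root lies in [-3.75, -3.5]
g(-3.625) = 0.5312 > 0, so the root lies in [-3.625, -3.5]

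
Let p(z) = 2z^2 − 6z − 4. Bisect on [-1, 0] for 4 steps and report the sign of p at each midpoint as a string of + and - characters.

midpoint -0.5: p = -0.5 < 0 → [-1, -0.5]
midpoint -0.75: p = 1.625 > 0 → [-0.75, -0.5]
midpoint -0.625: p = 0.53125 > 0 → [-0.625, -0.5]
midpoint -0.5625: p = 0.0078 > 0 → [-0.5625, -0.5]

-+++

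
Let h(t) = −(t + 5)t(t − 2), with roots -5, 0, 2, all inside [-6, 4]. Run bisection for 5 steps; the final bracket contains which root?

-5

midpoint -1: h = -12 < 0 → [-6, -1]
midpoint -3.5: h = -28.875 < 0 → [-6, -3.5]
midpoint -4.75: h = -8.015625 < 0 → [-6, -4.75]
midpoint -5.375: h = 14.8652 > 0 → [-5.375, -4.75]
midpoint -5.0625: h = 2.2346 > 0 → [-5.0625, -4.75]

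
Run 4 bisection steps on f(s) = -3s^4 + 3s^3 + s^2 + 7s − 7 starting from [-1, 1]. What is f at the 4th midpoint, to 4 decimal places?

midpoint 0: f = -7 < 0 → [0, 1]
midpoint 0.5: f = -3.0625 < 0 → [0.5, 1]
midpoint 0.75: f = -0.871094 < 0 → [0.75, 1]
midpoint 0.875: f = 0.1418 > 0 → [0.75, 0.875]

0.1418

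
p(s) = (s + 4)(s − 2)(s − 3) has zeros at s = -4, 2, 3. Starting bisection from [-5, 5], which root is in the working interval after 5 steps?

s = 0 gives p = 24, positive; keep [-5, 0]
s = -2.5 gives p = 37.125, positive; keep [-5, -2.5]
s = -3.75 gives p = 9.703125, positive; keep [-5, -3.75]
s = -4.375 gives p = -17.6309, negative; keep [-4.375, -3.75]
s = -4.0625 gives p = -2.676, negative; keep [-4.0625, -3.75]

-4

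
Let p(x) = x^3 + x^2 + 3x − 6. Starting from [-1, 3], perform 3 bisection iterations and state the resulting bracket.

m = 1, p(m) = -1 (−); new bracket [1, 3]
m = 2, p(m) = 12 (+); new bracket [1, 2]
m = 1.5, p(m) = 4.125 (+); new bracket [1, 1.5]

[1, 1.5]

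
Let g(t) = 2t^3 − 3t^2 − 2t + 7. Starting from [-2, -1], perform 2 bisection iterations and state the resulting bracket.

g(-1.5) = -3.5 < 0, so the root lies in [-1.5, -1]
g(-1.25) = 0.90625 > 0, so the root lies in [-1.5, -1.25]

[-1.5, -1.25]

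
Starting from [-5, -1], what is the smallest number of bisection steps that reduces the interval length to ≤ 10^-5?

Width after n steps is 4/2^n. Need 2^n ≥ 4/10^-5 = 400000.
2^18 = 262144 < 400000 ≤ 2^19 = 524288, so n = 19.

19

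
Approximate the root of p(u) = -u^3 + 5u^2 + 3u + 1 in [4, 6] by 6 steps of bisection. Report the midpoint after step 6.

u = 5 gives p = 16, positive; keep [5, 6]
u = 5.5 gives p = 2.375, positive; keep [5.5, 6]
u = 5.75 gives p = -6.546875, negative; keep [5.5, 5.75]
u = 5.625 gives p = -1.9004, negative; keep [5.5, 5.625]
u = 5.5625 gives p = 0.283, positive; keep [5.5625, 5.625]
u = 5.59375 gives p = -0.7972, negative; keep [5.5625, 5.59375]

5.59375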